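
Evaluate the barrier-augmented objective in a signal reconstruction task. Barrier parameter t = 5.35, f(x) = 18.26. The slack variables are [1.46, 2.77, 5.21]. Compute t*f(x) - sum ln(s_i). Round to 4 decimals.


Step 1: Compute log-barrier.
ln values: [0.3784, 1.0188, 1.6506]
phi = -(0.3784 + 1.0188 + 1.6506) = -3.0479
Step 2: Compute augmented objective.
t*f(x) = 5.35*18.26 = 97.691
Total = 97.691 - 3.0479 = 94.6431


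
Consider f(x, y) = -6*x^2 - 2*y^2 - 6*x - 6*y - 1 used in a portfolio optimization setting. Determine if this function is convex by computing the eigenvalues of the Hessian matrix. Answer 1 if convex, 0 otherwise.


The Hessian of f(x,y) = -6*x^2 - 2*y^2 - 6*x - 6*y - 1 is:
H = [[-12, 0], [0, -4]]
Trace = -12 - 4 = -16
Determinant = -12*-4 - (0)^2 = 48
Discriminant = (-16)^2 - 4*48 = 64.0
Eigenvalues: lambda_1 = -12.0, lambda_2 = -4.0
The function is not convex.

0


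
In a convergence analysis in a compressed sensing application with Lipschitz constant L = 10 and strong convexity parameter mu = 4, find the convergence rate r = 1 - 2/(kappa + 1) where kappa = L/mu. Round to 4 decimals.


Step 1: Compute the condition number.
kappa = L/mu = 10/4 = 2.5
Step 2: Compute the convergence rate.
r = 1 - 2/(kappa + 1) = 1 - 2*mu/(L + mu) = (L - mu)/(L + mu) = 6/14 = 0.4286


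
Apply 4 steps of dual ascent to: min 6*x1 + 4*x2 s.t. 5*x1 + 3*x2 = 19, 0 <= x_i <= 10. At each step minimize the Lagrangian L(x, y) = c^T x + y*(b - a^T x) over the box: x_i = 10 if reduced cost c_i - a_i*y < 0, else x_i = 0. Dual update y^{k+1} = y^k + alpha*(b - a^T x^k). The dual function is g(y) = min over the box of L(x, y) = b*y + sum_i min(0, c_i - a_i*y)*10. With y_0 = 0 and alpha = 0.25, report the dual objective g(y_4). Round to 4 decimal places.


Dual ascent for LP: min 6*x1 + 4*x2, 5*x1 + 3*x2 = 19, 0 <= x_i <= 10
Step 1: y^k = 0.0, reduced costs: (6.0, 4.0)
  x^k = (0.0, 0.0), subgradient = b - a^T x = 19.0
  y^{k+1} = 0.0 + 0.25*19.0 = 4.75
Step 2: y^k = 4.75, reduced costs: (-17.75, -10.25)
  x^k = (10.0, 10.0), subgradient = b - a^T x = -61.0
  y^{k+1} = 4.75 + 0.25*-61.0 = -10.5
Step 3: y^k = -10.5, reduced costs: (58.5, 35.5)
  x^k = (0.0, 0.0), subgradient = b - a^T x = 19.0
  y^{k+1} = -10.5 + 0.25*19.0 = -5.75
Step 4: y^k = -5.75, reduced costs: (34.75, 21.25)
  x^k = (0.0, 0.0), subgradient = b - a^T x = 19.0
  y^{k+1} = -5.75 + 0.25*19.0 = -1.0
Dual objective at y_4 = -1.0: reduced costs (11.0, 7.0), box minimizer x = (0.0, 0.0)
g(y_4) = b*y + (c1 - a1*y)*x1 + (c2 - a2*y)*x2 = 19*(-1.0) + 11.0*0.0 + 7.0*0.0 = -19.0 + 0.0 + 0.0 = -19.0


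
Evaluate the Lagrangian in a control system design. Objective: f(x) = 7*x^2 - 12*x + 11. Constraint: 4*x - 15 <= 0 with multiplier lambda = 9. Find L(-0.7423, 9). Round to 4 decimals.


Step 1: Evaluate f(x).
f(-0.7423) = 7*(-0.7423)^2 - 12*(-0.7423) + 11 = 23.7647
Step 2: Evaluate g(x).
g(-0.7423) = 4*-0.7423 - 15 = -17.9692
Step 3: Compute Lagrangian.
L = 23.7647 + 9*-17.9692 = -137.9581


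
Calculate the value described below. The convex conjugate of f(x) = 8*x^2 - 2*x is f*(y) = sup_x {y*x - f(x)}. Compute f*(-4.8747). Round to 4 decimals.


f*(y) = sup_x {y*x - a*x^2 - b*x} = sup_x {(y-b)*x - a*x^2}
FOC: (y - b) - 2a*x = 0 => x* = (y - b)/(2a)
x* = (-4.8747 + 2)/(2*8) = -0.1797
f*(-4.8747) = (y-b)^2/(4a) = (-4.8747 + 2)^2/(4*8)
= 8.2639/32 = 0.2582


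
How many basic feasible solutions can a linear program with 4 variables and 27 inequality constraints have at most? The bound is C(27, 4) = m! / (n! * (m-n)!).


Each vertex corresponds to some choice of n active constraints out of m, so the number of vertices is at most C(m, n) = m! / (n!(m-n)!).
m = 27, n = 4
Numerator: 27 * 26 * 25 * 24
Denominator: 4! = 24
C(27, 4) = 17550


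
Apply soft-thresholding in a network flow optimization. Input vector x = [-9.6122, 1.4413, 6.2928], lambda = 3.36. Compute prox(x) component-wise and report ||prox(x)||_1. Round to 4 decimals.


Soft-thresholding with lambda = 3.36:
prox(-9.6122) = sign(-9.6122)*max(|-9.6122| - 3.36, 0) = -6.2522
prox(1.4413) = sign(1.4413)*max(|1.4413| - 3.36, 0) = 0.0
prox(6.2928) = sign(6.2928)*max(|6.2928| - 3.36, 0) = 2.9328
prox(x) = [-6.2522, 0.0, 2.9328]
||prox(x)||_1 = 6.2522 + 0.0 + 2.9328 = 9.185


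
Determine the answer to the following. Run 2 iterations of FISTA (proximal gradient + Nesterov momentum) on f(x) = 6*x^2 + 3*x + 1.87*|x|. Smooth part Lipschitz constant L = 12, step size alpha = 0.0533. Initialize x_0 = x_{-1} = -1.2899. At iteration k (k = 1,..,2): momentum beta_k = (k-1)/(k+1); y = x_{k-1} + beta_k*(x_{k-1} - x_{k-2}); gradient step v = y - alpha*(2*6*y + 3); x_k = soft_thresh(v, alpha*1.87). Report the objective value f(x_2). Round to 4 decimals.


FISTA on f(x) = 6*x^2 + 3*x + 1.87*|x|
L = 12, alpha = 0.0533
Iteration 1: beta = 0.0, y = -1.2899 + 0.0*(-1.2899 + 1.2899) = -1.2899
  grad(y) = -12.4788, v = y - alpha*grad = -0.6248
  prox(v) = soft_thresh(-0.6248, 0.0997) = -0.5251
Iteration 2: beta = 0.3333, y = -0.5251 + 0.3333*(-0.5251 + 1.2899) = -0.2702
  grad(y) = -0.2421, v = y - alpha*grad = -0.2573
  prox(v) = soft_thresh(-0.2573, 0.0997) = -0.1576
f(x_2) = 6*(-0.1576)^2 + 3*(-0.1576) + 1.87*|-0.1576| = -0.0291


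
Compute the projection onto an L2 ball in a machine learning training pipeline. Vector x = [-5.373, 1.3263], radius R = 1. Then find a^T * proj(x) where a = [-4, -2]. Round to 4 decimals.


Step 1: Compute ||x|| (intermediates to 6 decimals).
||x|| = sqrt((-5.373)^2 + 1.3263^2) = 5.534275
Step 2: Project.
Since ||x|| > R, scale = R/||x|| = 1/5.534275 = 0.180692, proj(x) = scale * x
proj(x) = [-0.970858, 0.239652]
Step 3: Dot product.
a^T * proj(x) = -4*(-0.970858) - 2*0.239652 = 3.4041


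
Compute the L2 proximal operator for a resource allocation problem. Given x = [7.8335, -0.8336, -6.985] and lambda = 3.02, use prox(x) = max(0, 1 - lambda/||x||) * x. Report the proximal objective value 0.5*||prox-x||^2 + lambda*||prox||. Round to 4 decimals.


Step 1: Compute ||x||.
||x|| = 10.5285
Step 2: Compute scaling factor.
scale = max(0, 1 - 3.02/10.5285) = 0.7132
Step 3: prox(x) = [5.5865, -0.5945, -4.9814]
||prox(x)|| = 7.5085
Step 4: Proximal objective.
0.5*||prox-x||^2 = 4.5602
lambda*||prox|| = 22.6757
Total = 27.2358


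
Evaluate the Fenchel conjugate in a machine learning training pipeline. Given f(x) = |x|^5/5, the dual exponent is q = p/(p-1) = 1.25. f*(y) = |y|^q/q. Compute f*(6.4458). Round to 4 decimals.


The conjugate exponent q satisfies 1/p + 1/q = 1.
p = 5, so q = 5/(5 - 1) = 1.25
|y|^q = 6.4458^1.25 = 10.2706
f*(6.4458) = 10.2706 / 1.25 = 8.2165


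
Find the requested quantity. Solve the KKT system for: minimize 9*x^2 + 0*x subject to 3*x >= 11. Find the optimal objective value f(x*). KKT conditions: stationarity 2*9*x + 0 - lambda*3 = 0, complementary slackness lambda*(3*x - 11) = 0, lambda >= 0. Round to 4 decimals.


Step 1: Try lambda = 0 (constraint inactive).
x_unc = 0/(2*9) = 0.0
Check: 3*0.0 = 0.0 < 11 -- violated!
Step 2: Constraint must be active: 3*x = 11
x* = 11/3 = 3.6667 (rounded; the exact value 11/3 is used below)
lambda = (2*9*(11/3) + 0)/3 = 22.0
Step 3: Compute optimal value.
f(x*) = 9*(11/3)^2 + 0*(11/3) = 121.0


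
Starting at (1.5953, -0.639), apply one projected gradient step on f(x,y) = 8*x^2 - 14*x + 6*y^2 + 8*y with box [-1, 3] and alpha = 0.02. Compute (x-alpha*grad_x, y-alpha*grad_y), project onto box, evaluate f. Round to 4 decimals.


Step 1: Compute gradient at (1.5953, -0.639).
grad_x = 2*8*1.5953 - 14 = 11.5248
grad_y = 2*6*-0.639 + 8 = 0.332
Step 2: Gradient step.
x_raw = 1.5953 - 0.02*11.5248 = 1.3648
y_raw = -0.639 - 0.02*0.332 = -0.6456
Step 3: Project onto [-1, 3].
x_proj = clip(1.3648) = 1.3648
y_proj = clip(-0.6456) = -0.6456
Step 4: Evaluate f.
f(1.3648, -0.6456) = -6.8698


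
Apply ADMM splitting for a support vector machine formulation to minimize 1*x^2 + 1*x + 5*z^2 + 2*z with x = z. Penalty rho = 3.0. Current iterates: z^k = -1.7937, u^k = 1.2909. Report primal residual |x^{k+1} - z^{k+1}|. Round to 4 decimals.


ADMM iteration with rho = 3.0, z^k = -1.7937, u^k = 1.2909
Step 1: x-update.
Minimize 1*x^2 + 1*x + (3.0/2)*(x + 1.7937 + 1.2909)^2
FOC: (2*1 + 3.0)*x = -1 + 3.0*(-1.7937 - 1.2909)
x^{k+1} = -2.0508
Step 2: z-update.
Minimize 5*z^2 + 2*z + (3.0/2)*(-2.0508 - z + 1.2909)^2
FOC: (2*5 + 3.0)*z = -2 + 3.0*(-2.0508 + 1.2909)
z^{k+1} = -0.3292
Step 3: u-update.
u^{k+1} = 1.2909 - 2.0508 + 0.3292 = -0.4307
Step 4: Primal residual = |-2.0508 + 0.3292| = 1.7216


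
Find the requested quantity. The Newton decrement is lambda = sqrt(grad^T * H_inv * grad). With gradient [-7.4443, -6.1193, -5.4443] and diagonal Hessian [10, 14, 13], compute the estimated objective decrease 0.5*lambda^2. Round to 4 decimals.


Step 1: H is diagonal, so H^(-1) * g = [-0.7444, -0.4371, -0.4188].
Step 2: g^T H^(-1) g = sum_i g_i^2 / H_ii
  = (-7.4443)^2/10 + (-6.1193)^2/14 + (-5.4443)^2/13
  = 5.5418 + 2.6747 + 2.28 = 10.4965
Step 3: Objective decrease = 0.5 * g^T H^(-1) g = 5.2482


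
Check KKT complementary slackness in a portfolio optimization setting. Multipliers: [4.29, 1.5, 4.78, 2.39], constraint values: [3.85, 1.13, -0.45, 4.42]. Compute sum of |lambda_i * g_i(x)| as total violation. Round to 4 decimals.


KKT complementary slackness check:
lambda_1 * g_1 = 4.29 * 3.85 = 16.5165
lambda_2 * g_2 = 1.5 * 1.13 = 1.695
lambda_3 * g_3 = 4.78 * -0.45 = -2.151
lambda_4 * g_4 = 2.39 * 4.42 = 10.5638
Total violation = 16.5165 + 1.695 + 2.151 + 10.5638 = 30.9263


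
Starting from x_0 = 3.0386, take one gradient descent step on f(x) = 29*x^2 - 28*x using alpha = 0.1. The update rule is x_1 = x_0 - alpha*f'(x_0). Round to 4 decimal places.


We compute the gradient at x_0 and apply the update.
f'(x) = 58*x - 28
f'(3.0386) = 58*3.0386 - 28 = 148.2388
x_1 = 3.0386 - 0.1*148.2388 = -11.7853


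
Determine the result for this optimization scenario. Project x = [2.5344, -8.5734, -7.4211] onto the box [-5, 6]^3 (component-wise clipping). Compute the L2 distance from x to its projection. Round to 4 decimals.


Project each component onto [-5, 6].
clip(2.5344) = 2.5344, clip(-8.5734) = -5.0, clip(-7.4211) = -5.0
Projection = [2.5344, -5.0, -5.0]
Squared diffs: [0.0, 12.7692, 5.8617]
Distance = sqrt(18.6309) = 4.3164


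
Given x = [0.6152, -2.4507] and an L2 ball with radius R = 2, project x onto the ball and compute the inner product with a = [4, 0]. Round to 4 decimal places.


Step 1: Compute ||x|| (intermediates to 6 decimals).
||x|| = sqrt(0.6152^2 + (-2.4507)^2) = 2.526737
Step 2: Project.
Since ||x|| > R, scale = R/||x|| = 2/2.526737 = 0.791535, proj(x) = scale * x
proj(x) = [0.486952, -1.939815]
Step 3: Dot product.
a^T * proj(x) = 4*0.486952 + 0*(-1.939815) = 1.9478


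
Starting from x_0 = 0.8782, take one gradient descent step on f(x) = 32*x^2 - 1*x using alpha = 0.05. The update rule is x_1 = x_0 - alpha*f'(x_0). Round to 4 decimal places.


We compute the gradient at x_0 and apply the update.
f'(x) = 64*x - 1
f'(0.8782) = 64*0.8782 - 1 = 55.2048
x_1 = 0.8782 - 0.05*55.2048 = -1.882


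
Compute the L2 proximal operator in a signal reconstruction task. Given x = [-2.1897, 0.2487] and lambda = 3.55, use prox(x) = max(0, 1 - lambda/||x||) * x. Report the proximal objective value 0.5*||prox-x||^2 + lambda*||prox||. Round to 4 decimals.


Step 1: Compute ||x||.
||x|| = 2.2038
Step 2: Compute scaling factor.
scale = max(0, 1 - 3.55/2.2038) = 0.0
Step 3: prox(x) = [-0.0, 0.0]
||prox(x)|| = 0.0
Step 4: Proximal objective.
0.5*||prox-x||^2 = 2.4283
lambda*||prox|| = 0.0
Total = 2.4283


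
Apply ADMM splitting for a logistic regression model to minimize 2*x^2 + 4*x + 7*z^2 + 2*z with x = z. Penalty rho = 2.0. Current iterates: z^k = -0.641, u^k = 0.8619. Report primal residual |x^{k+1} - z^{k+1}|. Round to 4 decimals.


ADMM iteration with rho = 2.0, z^k = -0.641, u^k = 0.8619
Step 1: x-update.
Minimize 2*x^2 + 4*x + (2.0/2)*(x + 0.641 + 0.8619)^2
FOC: (2*2 + 2.0)*x = -4 + 2.0*(-0.641 - 0.8619)
x^{k+1} = -1.1676
Step 2: z-update.
Minimize 7*z^2 + 2*z + (2.0/2)*(-1.1676 - z + 0.8619)^2
FOC: (2*7 + 2.0)*z = -2 + 2.0*(-1.1676 + 0.8619)
z^{k+1} = -0.1632
Step 3: u-update.
u^{k+1} = 0.8619 - 1.1676 + 0.1632 = -0.1425
Step 4: Primal residual = |-1.1676 + 0.1632| = 1.0044


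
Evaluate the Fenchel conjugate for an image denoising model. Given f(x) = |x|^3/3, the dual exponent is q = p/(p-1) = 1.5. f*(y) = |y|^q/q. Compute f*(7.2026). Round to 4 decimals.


The conjugate exponent q satisfies 1/p + 1/q = 1.
p = 3, so q = 3/(3 - 1) = 1.5
|y|^q = 7.2026^1.5 = 19.3301
f*(7.2026) = 19.3301 / 1.5 = 12.8867


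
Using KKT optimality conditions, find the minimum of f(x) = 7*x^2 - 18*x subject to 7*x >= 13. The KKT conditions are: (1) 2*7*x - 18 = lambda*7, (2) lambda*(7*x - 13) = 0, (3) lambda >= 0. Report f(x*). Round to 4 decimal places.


Step 1: Try lambda = 0 (constraint inactive).
x_unc = 18/(2*7) = 1.2857
Check: 7*1.2857 = 8.9999 < 13 -- violated!
Step 2: Constraint must be active: 7*x = 13
x* = 13/7 = 1.8571 (rounded; the exact value 13/7 is used below)
lambda = (2*7*(13/7) - 18)/7 = 1.1429
Step 3: Compute optimal value.
f(x*) = 7*(13/7)^2 - 18*(13/7) = -9.2857


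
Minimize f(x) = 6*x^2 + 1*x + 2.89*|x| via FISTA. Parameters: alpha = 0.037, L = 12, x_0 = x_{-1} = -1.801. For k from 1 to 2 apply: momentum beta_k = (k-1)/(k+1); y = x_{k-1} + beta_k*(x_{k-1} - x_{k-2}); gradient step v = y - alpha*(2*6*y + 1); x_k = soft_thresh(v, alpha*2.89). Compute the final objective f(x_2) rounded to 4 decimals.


FISTA on f(x) = 6*x^2 + 1*x + 2.89*|x|
L = 12, alpha = 0.037
Iteration 1: beta = 0.0, y = -1.801 + 0.0*(-1.801 + 1.801) = -1.801
  grad(y) = -20.612, v = y - alpha*grad = -1.0384
  prox(v) = soft_thresh(-1.0384, 0.1069) = -0.9314
Iteration 2: beta = 0.3333, y = -0.9314 + 0.3333*(-0.9314 + 1.801) = -0.6416
  grad(y) = -6.6988, v = y - alpha*grad = -0.3937
  prox(v) = soft_thresh(-0.3937, 0.1069) = -0.2868
f(x_2) = 6*(-0.2868)^2 + 1*(-0.2868) + 2.89*|-0.2868| = 1.0355


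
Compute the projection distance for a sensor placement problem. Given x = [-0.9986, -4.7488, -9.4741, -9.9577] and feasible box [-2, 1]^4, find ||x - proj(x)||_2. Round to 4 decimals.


Project each component onto [-2, 1].
clip(-0.9986) = -0.9986, clip(-4.7488) = -2.0, clip(-9.4741) = -2.0, clip(-9.9577) = -2.0
Projection = [-0.9986, -2.0, -2.0, -2.0]
Squared diffs: [0.0, 7.5559, 55.8622, 63.325]
Distance = sqrt(126.7431) = 11.258


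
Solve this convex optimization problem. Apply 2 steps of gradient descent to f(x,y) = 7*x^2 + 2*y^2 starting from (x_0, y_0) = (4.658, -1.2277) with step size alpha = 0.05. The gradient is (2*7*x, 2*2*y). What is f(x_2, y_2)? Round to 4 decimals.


Gradient descent on f(x,y) = 7*x^2 + 2*y^2.
Starting point: (4.658, -1.2277), alpha = 0.05
Step 1: grad_x = 2*7*4.658 = 65.212, grad_y = 2*2*-1.2277 = -4.9108
  x_1 = 4.658 - 0.05*65.212 = 1.3974
  y_1 = -1.2277 - 0.05*-4.9108 = -0.9822
Step 2: grad_x = 2*7*1.3974 = 19.5636, grad_y = 2*2*-0.9822 = -3.9286
  x_2 = 1.3974 - 0.05*19.5636 = 0.4192
  y_2 = -0.9822 - 0.05*-3.9286 = -0.7857
f(0.4192, -0.7857) = 7*0.4192^2 + 2*(-0.7857)^2 = 2.465


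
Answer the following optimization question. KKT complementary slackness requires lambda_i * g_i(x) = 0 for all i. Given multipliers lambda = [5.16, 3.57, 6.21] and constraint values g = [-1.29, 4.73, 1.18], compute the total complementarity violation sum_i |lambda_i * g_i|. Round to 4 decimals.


KKT complementary slackness check:
lambda_1 * g_1 = 5.16 * -1.29 = -6.6564
lambda_2 * g_2 = 3.57 * 4.73 = 16.8861
lambda_3 * g_3 = 6.21 * 1.18 = 7.3278
Total violation = 6.6564 + 16.8861 + 7.3278 = 30.8703


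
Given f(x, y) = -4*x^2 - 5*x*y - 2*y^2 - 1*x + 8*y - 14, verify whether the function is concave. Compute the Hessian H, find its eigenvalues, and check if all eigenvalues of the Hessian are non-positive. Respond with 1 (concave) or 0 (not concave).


The Hessian of f(x,y) = -4*x^2 - 5*x*y - 2*y^2 - 1*x + 8*y - 14 is:
H = [[-8, -5], [-5, -4]]
Trace = -8 - 4 = -12
Determinant = -8*-4 - (-5)^2 = 7
Discriminant = (-12)^2 - 4*7 = 116.0
Eigenvalues: lambda_1 = -11.3852, lambda_2 = -0.6148
The function is concave.

1


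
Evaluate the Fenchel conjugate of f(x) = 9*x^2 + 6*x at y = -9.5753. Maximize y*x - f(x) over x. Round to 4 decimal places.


f*(y) = sup_x {y*x - a*x^2 - b*x} = sup_x {(y-b)*x - a*x^2}
FOC: (y - b) - 2a*x = 0 => x* = (y - b)/(2a)
x* = (-9.5753 - 6)/(2*9) = -0.8653
f*(-9.5753) = (y-b)^2/(4a) = (-9.5753 - 6)^2/(4*9)
= 242.59/36 = 6.7386


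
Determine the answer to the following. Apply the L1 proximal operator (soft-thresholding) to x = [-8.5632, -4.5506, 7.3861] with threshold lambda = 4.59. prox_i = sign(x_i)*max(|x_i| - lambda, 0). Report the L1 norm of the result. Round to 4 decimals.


Soft-thresholding with lambda = 4.59:
prox(-8.5632) = sign(-8.5632)*max(|-8.5632| - 4.59, 0) = -3.9732
prox(-4.5506) = sign(-4.5506)*max(|-4.5506| - 4.59, 0) = 0.0
prox(7.3861) = sign(7.3861)*max(|7.3861| - 4.59, 0) = 2.7961
prox(x) = [-3.9732, 0.0, 2.7961]
||prox(x)||_1 = 3.9732 + 0.0 + 2.7961 = 6.7693


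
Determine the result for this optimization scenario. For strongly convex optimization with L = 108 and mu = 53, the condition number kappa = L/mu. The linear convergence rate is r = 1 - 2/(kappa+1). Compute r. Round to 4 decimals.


Step 1: Compute the condition number.
kappa = L/mu = 108/53 = 2.0377
Step 2: Compute the convergence rate.
r = 1 - 2/(kappa + 1) = 1 - 2*mu/(L + mu) = (L - mu)/(L + mu) = 55/161 = 0.3416


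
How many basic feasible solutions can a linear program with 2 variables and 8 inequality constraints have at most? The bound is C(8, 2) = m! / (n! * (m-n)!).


Each vertex corresponds to some choice of n active constraints out of m, so the number of vertices is at most C(m, n) = m! / (n!(m-n)!).
m = 8, n = 2
Numerator: 8 * 7
Denominator: 2! = 2
C(8, 2) = 28


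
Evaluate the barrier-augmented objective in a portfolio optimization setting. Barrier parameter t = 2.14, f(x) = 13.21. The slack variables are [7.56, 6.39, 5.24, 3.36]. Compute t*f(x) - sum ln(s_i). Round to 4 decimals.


Step 1: Compute log-barrier.
ln values: [2.0229, 1.8547, 1.6563, 1.2119]
phi = -(2.0229 + 1.8547 + 1.6563 + 1.2119) = -6.7459
Step 2: Compute augmented objective.
t*f(x) = 2.14*13.21 = 28.2694
Total = 28.2694 - 6.7459 = 21.5235


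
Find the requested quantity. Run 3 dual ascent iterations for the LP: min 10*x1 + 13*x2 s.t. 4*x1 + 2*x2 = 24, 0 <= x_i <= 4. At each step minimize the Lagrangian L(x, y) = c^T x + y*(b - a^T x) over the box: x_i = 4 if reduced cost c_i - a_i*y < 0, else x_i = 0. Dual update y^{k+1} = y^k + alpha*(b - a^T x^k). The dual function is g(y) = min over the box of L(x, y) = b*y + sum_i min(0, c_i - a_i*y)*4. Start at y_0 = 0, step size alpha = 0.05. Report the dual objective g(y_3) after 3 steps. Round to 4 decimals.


Dual ascent for LP: min 10*x1 + 13*x2, 4*x1 + 2*x2 = 24, 0 <= x_i <= 4
Step 1: y^k = 0.0, reduced costs: (10.0, 13.0)
  x^k = (0.0, 0.0), subgradient = b - a^T x = 24.0
  y^{k+1} = 0.0 + 0.05*24.0 = 1.2
Step 2: y^k = 1.2, reduced costs: (5.2, 10.6)
  x^k = (0.0, 0.0), subgradient = b - a^T x = 24.0
  y^{k+1} = 1.2 + 0.05*24.0 = 2.4
Step 3: y^k = 2.4, reduced costs: (0.4, 8.2)
  x^k = (0.0, 0.0), subgradient = b - a^T x = 24.0
  y^{k+1} = 2.4 + 0.05*24.0 = 3.6
Dual objective at y_3 = 3.6: reduced costs (-4.4, 5.8), box minimizer x = (4.0, 0.0)
g(y_3) = b*y + (c1 - a1*y)*x1 + (c2 - a2*y)*x2 = 24*3.6 + (-4.4)*4.0 + 5.8*0.0 = 86.4 - 17.6 + 0.0 = 68.8


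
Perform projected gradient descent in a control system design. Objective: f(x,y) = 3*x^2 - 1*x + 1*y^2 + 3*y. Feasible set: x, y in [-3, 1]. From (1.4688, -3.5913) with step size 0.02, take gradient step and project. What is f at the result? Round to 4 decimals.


Step 1: Compute gradient at (1.4688, -3.5913).
grad_x = 2*3*1.4688 - 1 = 7.8128
grad_y = 2*1*-3.5913 + 3 = -4.1826
Step 2: Gradient step.
x_raw = 1.4688 - 0.02*7.8128 = 1.3125
y_raw = -3.5913 - 0.02*-4.1826 = -3.5076
Step 3: Project onto [-3, 1].
x_proj = clip(1.3125) = 1.0
y_proj = clip(-3.5076) = -3.0
Step 4: Evaluate f.
f(1.0, -3.0) = 2.0


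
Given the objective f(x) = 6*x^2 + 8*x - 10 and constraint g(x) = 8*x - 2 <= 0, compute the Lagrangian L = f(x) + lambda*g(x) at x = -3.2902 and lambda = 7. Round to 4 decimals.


Step 1: Evaluate f(x).
f(-3.2902) = 6*(-3.2902)^2 + 8*(-3.2902) - 10 = 28.6309
Step 2: Evaluate g(x).
g(-3.2902) = 8*-3.2902 - 2 = -28.3216
Step 3: Compute Lagrangian.
L = 28.6309 + 7*-28.3216 = -169.6203


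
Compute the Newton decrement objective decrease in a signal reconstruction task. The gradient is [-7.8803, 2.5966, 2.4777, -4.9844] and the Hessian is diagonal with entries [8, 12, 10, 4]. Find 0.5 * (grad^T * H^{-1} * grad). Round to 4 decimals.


Step 1: H is diagonal, so H^(-1) * g = [-0.985, 0.2164, 0.2478, -1.2461].
Step 2: g^T H^(-1) g = sum_i g_i^2 / H_ii
  = (-7.8803)^2/8 + (2.5966)^2/12 + (2.4777)^2/10 + (-4.9844)^2/4
  = 7.7624 + 0.5619 + 0.6139 + 6.2111 = 15.1492
Step 3: Objective decrease = 0.5 * g^T H^(-1) g = 7.5746


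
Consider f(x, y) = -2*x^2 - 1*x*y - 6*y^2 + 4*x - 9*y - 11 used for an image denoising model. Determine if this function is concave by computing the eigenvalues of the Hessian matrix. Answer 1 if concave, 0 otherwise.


The Hessian of f(x,y) = -2*x^2 - 1*x*y - 6*y^2 + 4*x - 9*y - 11 is:
H = [[-4, -1], [-1, -12]]
Trace = -4 - 12 = -16
Determinant = -4*-12 - (-1)^2 = 47
Discriminant = (-16)^2 - 4*47 = 68.0
Eigenvalues: lambda_1 = -12.1231, lambda_2 = -3.8769
The function is concave.

1


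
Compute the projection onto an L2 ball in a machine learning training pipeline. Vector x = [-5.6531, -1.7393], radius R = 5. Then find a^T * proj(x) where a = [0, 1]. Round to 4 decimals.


Step 1: Compute ||x|| (intermediates to 6 decimals).
||x|| = sqrt((-5.6531)^2 + (-1.7393)^2) = 5.914618
Step 2: Project.
Since ||x|| > R, scale = R/||x|| = 5/5.914618 = 0.845363, proj(x) = scale * x
proj(x) = [-4.778922, -1.47034]
Step 3: Dot product.
a^T * proj(x) = 0*(-4.778922) + 1*(-1.47034) = -1.4703


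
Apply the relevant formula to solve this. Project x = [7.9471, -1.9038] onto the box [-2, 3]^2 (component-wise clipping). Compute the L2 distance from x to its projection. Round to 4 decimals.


Project each component onto [-2, 3].
clip(7.9471) = 3.0, clip(-1.9038) = -1.9038
Projection = [3.0, -1.9038]
Squared diffs: [24.4738, 0.0]
Distance = sqrt(24.4738) = 4.9471


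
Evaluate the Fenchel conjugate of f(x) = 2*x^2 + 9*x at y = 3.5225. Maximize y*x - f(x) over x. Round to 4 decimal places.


f*(y) = sup_x {y*x - a*x^2 - b*x} = sup_x {(y-b)*x - a*x^2}
FOC: (y - b) - 2a*x = 0 => x* = (y - b)/(2a)
x* = (3.5225 - 9)/(2*2) = -1.3694
f*(3.5225) = (y-b)^2/(4a) = (3.5225 - 9)^2/(4*2)
= 30.003/8 = 3.7504


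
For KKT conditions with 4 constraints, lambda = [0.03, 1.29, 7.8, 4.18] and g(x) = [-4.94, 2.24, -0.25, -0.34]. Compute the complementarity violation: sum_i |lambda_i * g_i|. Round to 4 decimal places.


KKT complementary slackness check:
lambda_1 * g_1 = 0.03 * -4.94 = -0.1482
lambda_2 * g_2 = 1.29 * 2.24 = 2.8896
lambda_3 * g_3 = 7.8 * -0.25 = -1.95
lambda_4 * g_4 = 4.18 * -0.34 = -1.4212
Total violation = 0.1482 + 2.8896 + 1.95 + 1.4212 = 6.409


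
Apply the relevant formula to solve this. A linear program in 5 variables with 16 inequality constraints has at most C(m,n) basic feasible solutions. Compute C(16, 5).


Each vertex corresponds to some choice of n active constraints out of m, so the number of vertices is at most C(m, n) = m! / (n!(m-n)!).
m = 16, n = 5
Numerator: 16 * 15 * 14 * 13 * 12
Denominator: 5! = 120
C(16, 5) = 4368


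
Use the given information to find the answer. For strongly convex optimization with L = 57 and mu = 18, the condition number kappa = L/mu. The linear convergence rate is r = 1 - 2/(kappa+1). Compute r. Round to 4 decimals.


Step 1: Compute the condition number.
kappa = L/mu = 57/18 = 3.1667
Step 2: Compute the convergence rate.
r = 1 - 2/(kappa + 1) = 1 - 2*mu/(L + mu) = (L - mu)/(L + mu) = 39/75 = 0.52


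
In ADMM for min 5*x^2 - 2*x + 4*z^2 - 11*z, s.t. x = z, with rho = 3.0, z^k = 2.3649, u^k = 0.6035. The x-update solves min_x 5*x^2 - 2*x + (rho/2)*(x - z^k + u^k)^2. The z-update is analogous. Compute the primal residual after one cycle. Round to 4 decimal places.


ADMM iteration with rho = 3.0, z^k = 2.3649, u^k = 0.6035
Step 1: x-update.
Minimize 5*x^2 - 2*x + (3.0/2)*(x - 2.3649 + 0.6035)^2
FOC: (2*5 + 3.0)*x = 2 + 3.0*(2.3649 - 0.6035)
x^{k+1} = 0.5603
Step 2: z-update.
Minimize 4*z^2 - 11*z + (3.0/2)*(0.5603 - z + 0.6035)^2
FOC: (2*4 + 3.0)*z = 11 + 3.0*(0.5603 + 0.6035)
z^{k+1} = 1.3174
Step 3: u-update.
u^{k+1} = 0.6035 + 0.5603 - 1.3174 = -0.1536
Step 4: Primal residual = |0.5603 - 1.3174| = 0.7571


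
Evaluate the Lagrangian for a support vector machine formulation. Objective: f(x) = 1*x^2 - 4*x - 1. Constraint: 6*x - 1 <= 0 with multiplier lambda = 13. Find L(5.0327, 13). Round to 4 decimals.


Step 1: Evaluate f(x).
f(5.0327) = 1*5.0327^2 - 4*5.0327 - 1 = 4.1973
Step 2: Evaluate g(x).
g(5.0327) = 6*5.0327 - 1 = 29.1962
Step 3: Compute Lagrangian.
L = 4.1973 + 13*29.1962 = 383.7479


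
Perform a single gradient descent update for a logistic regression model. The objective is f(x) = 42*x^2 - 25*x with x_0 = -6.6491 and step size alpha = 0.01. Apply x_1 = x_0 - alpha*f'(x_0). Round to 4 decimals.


We compute the gradient at x_0 and apply the update.
f'(x) = 84*x - 25
f'(-6.6491) = 84*-6.6491 - 25 = -583.5244
x_1 = -6.6491 - 0.01*-583.5244 = -0.8139


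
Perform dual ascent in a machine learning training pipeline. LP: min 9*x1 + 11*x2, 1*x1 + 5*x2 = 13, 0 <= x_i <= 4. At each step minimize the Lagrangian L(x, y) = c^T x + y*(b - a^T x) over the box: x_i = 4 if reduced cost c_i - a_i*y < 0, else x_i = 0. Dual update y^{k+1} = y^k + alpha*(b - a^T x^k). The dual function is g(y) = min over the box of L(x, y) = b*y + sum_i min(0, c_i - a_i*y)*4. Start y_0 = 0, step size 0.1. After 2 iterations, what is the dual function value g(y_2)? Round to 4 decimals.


Dual ascent for LP: min 9*x1 + 11*x2, 1*x1 + 5*x2 = 13, 0 <= x_i <= 4
Step 1: y^k = 0.0, reduced costs: (9.0, 11.0)
  x^k = (0.0, 0.0), subgradient = b - a^T x = 13.0
  y^{k+1} = 0.0 + 0.1*13.0 = 1.3
Step 2: y^k = 1.3, reduced costs: (7.7, 4.5)
  x^k = (0.0, 0.0), subgradient = b - a^T x = 13.0
  y^{k+1} = 1.3 + 0.1*13.0 = 2.6
Dual objective at y_2 = 2.6: reduced costs (6.4, -2.0), box minimizer x = (0.0, 4.0)
g(y_2) = b*y + (c1 - a1*y)*x1 + (c2 - a2*y)*x2 = 13*2.6 + 6.4*0.0 + (-2.0)*4.0 = 33.8 + 0.0 - 8.0 = 25.8


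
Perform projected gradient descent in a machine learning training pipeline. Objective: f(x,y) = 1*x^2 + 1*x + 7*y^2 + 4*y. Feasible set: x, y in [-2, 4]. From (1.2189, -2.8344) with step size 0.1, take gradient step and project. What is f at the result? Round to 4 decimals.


Step 1: Compute gradient at (1.2189, -2.8344).
grad_x = 2*1*1.2189 + 1 = 3.4378
grad_y = 2*7*-2.8344 + 4 = -35.6816
Step 2: Gradient step.
x_raw = 1.2189 - 0.1*3.4378 = 0.8751
y_raw = -2.8344 - 0.1*-35.6816 = 0.7338
Step 3: Project onto [-2, 4].
x_proj = clip(0.8751) = 0.8751
y_proj = clip(0.7338) = 0.7338
Step 4: Evaluate f.
f(0.8751, 0.7338) = 8.3448


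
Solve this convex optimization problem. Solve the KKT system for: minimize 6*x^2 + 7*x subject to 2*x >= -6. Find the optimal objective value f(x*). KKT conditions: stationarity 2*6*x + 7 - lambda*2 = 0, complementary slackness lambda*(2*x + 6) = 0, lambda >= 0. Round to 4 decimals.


Step 1: Try lambda = 0 (constraint inactive).
Stationarity: 2*6*x + 7 = 0
x* = -7/(2*6) = -7/12 = -0.5833 (rounded; the exact value -7/12 is used below)
Check constraint: 2*-0.5833 = -1.1666 >= -6 -- satisfied.
Step 2: Compute optimal value.
f(x*) = 6*(-7/12)^2 + 7*(-7/12) = -2.0417


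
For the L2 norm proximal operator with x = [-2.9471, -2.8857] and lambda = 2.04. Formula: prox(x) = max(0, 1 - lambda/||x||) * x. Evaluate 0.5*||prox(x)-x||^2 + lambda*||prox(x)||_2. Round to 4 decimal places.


Step 1: Compute ||x||.
||x|| = 4.1246
Step 2: Compute scaling factor.
scale = max(0, 1 - 2.04/4.1246) = 0.5054
Step 3: prox(x) = [-1.4895, -1.4585]
||prox(x)|| = 2.0846
Step 4: Proximal objective.
0.5*||prox-x||^2 = 2.0808
lambda*||prox|| = 4.2526
Total = 6.3335


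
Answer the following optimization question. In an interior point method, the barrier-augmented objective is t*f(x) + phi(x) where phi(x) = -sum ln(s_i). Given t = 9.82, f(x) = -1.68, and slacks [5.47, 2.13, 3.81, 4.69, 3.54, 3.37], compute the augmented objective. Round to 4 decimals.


Step 1: Compute log-barrier.
ln values: [1.6993, 0.7561, 1.3376, 1.5454, 1.2641, 1.2149]
phi = -(1.6993 + 0.7561 + 1.3376 + 1.5454 + 1.2641 + 1.2149) = -7.8175
Step 2: Compute augmented objective.
t*f(x) = 9.82*-1.68 = -16.4976
Total = -16.4976 - 7.8175 = -24.3151


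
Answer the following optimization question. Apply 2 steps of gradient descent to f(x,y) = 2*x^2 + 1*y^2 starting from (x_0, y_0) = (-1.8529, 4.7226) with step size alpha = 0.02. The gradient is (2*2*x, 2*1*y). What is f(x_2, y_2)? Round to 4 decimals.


Gradient descent on f(x,y) = 2*x^2 + 1*y^2.
Starting point: (-1.8529, 4.7226), alpha = 0.02
Step 1: grad_x = 2*2*-1.8529 = -7.4116, grad_y = 2*1*4.7226 = 9.4452
  x_1 = -1.8529 - 0.02*-7.4116 = -1.7047
  y_1 = 4.7226 - 0.02*9.4452 = 4.5337
Step 2: grad_x = 2*2*-1.7047 = -6.8187, grad_y = 2*1*4.5337 = 9.0674
  x_2 = -1.7047 - 0.02*-6.8187 = -1.5683
  y_2 = 4.5337 - 0.02*9.0674 = 4.3523
f(-1.5683, 4.3523) = 2*(-1.5683)^2 + 1*4.3523^2 = 23.862


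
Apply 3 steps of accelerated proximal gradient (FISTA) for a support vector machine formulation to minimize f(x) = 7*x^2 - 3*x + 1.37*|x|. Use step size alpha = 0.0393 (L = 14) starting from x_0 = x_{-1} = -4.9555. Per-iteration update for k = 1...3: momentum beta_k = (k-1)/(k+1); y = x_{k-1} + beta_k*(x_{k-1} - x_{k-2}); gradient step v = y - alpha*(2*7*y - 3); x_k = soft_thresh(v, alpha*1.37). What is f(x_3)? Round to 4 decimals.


FISTA on f(x) = 7*x^2 - 3*x + 1.37*|x|
L = 14, alpha = 0.0393
Iteration 1: beta = 0.0, y = -4.9555 + 0.0*(-4.9555 + 4.9555) = -4.9555
  grad(y) = -72.377, v = y - alpha*grad = -2.1111
  prox(v) = soft_thresh(-2.1111, 0.0538) = -2.0572
Iteration 2: beta = 0.3333, y = -2.0572 + 0.3333*(-2.0572 + 4.9555) = -1.0912
  grad(y) = -18.2762, v = y - alpha*grad = -0.3729
  prox(v) = soft_thresh(-0.3729, 0.0538) = -0.3191
Iteration 3: beta = 0.5, y = -0.3191 + 0.5*(-0.3191 + 2.0572) = 0.55
  grad(y) = 4.7004, v = y - alpha*grad = 0.3653
  prox(v) = soft_thresh(0.3653, 0.0538) = 0.3115
f(x_3) = 7*0.3115^2 - 3*0.3115 + 1.37*|0.3115| = 0.1714


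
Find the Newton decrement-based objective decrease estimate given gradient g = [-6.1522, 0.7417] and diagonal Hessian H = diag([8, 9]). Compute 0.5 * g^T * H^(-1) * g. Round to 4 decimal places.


Step 1: H is diagonal, so H^(-1) * g = [-0.769, 0.0824].
Step 2: g^T H^(-1) g = sum_i g_i^2 / H_ii
  = (-6.1522)^2/8 + (0.7417)^2/9
  = 4.7312 + 0.0611 = 4.7923
Step 3: Objective decrease = 0.5 * g^T H^(-1) g = 2.3962


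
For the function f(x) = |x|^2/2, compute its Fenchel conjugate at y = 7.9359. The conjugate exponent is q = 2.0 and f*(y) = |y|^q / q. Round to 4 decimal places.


The conjugate exponent q satisfies 1/p + 1/q = 1.
p = 2, so q = 2/(2 - 1) = 2.0
|y|^q = 7.9359^2.0 = 62.9785
f*(7.9359) = 62.9785 / 2.0 = 31.4893


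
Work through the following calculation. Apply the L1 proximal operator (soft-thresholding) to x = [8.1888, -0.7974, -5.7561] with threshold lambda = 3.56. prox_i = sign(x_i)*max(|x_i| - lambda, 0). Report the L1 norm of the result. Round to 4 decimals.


Soft-thresholding with lambda = 3.56:
prox(8.1888) = sign(8.1888)*max(|8.1888| - 3.56, 0) = 4.6288
prox(-0.7974) = sign(-0.7974)*max(|-0.7974| - 3.56, 0) = 0.0
prox(-5.7561) = sign(-5.7561)*max(|-5.7561| - 3.56, 0) = -2.1961
prox(x) = [4.6288, 0.0, -2.1961]
||prox(x)||_1 = 4.6288 + 0.0 + 2.1961 = 6.8249


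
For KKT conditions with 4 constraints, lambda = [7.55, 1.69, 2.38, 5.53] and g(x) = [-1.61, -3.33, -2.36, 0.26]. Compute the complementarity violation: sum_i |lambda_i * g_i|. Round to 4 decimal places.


KKT complementary slackness check:
lambda_1 * g_1 = 7.55 * -1.61 = -12.1555
lambda_2 * g_2 = 1.69 * -3.33 = -5.6277
lambda_3 * g_3 = 2.38 * -2.36 = -5.6168
lambda_4 * g_4 = 5.53 * 0.26 = 1.4378
Total violation = 12.1555 + 5.6277 + 5.6168 + 1.4378 = 24.8378


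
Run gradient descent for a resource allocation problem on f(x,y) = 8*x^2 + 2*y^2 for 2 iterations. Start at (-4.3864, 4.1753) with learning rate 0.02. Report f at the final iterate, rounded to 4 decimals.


Gradient descent on f(x,y) = 8*x^2 + 2*y^2.
Starting point: (-4.3864, 4.1753), alpha = 0.02
Step 1: grad_x = 2*8*-4.3864 = -70.1824, grad_y = 2*2*4.1753 = 16.7012
  x_1 = -4.3864 - 0.02*-70.1824 = -2.9828
  y_1 = 4.1753 - 0.02*16.7012 = 3.8413
Step 2: grad_x = 2*8*-2.9828 = -47.724, grad_y = 2*2*3.8413 = 15.3651
  x_2 = -2.9828 - 0.02*-47.724 = -2.0283
  y_2 = 3.8413 - 0.02*15.3651 = 3.534
f(-2.0283, 3.534) = 8*(-2.0283)^2 + 2*3.534^2 = 57.889


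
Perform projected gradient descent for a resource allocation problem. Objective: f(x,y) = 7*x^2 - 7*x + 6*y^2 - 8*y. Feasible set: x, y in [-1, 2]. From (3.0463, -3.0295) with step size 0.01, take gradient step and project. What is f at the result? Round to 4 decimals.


Step 1: Compute gradient at (3.0463, -3.0295).
grad_x = 2*7*3.0463 - 7 = 35.6482
grad_y = 2*6*-3.0295 - 8 = -44.354
Step 2: Gradient step.
x_raw = 3.0463 - 0.01*35.6482 = 2.6898
y_raw = -3.0295 - 0.01*-44.354 = -2.586
Step 3: Project onto [-1, 2].
x_proj = clip(2.6898) = 2.0
y_proj = clip(-2.586) = -1.0
Step 4: Evaluate f.
f(2.0, -1.0) = 28.0


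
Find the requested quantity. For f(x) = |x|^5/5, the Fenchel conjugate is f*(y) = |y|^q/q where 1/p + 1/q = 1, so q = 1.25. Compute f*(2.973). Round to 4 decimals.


The conjugate exponent q satisfies 1/p + 1/q = 1.
p = 5, so q = 5/(5 - 1) = 1.25
|y|^q = 2.973^1.25 = 3.9039
f*(2.973) = 3.9039 / 1.25 = 3.1231


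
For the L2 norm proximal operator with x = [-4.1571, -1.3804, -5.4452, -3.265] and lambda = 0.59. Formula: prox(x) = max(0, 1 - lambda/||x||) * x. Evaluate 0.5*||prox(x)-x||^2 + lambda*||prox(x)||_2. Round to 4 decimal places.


Step 1: Compute ||x||.
||x|| = 7.7135
Step 2: Compute scaling factor.
scale = max(0, 1 - 0.59/7.7135) = 0.9235
Step 3: prox(x) = [-3.8391, -1.2748, -5.0287, -3.0153]
||prox(x)|| = 7.1235
Step 4: Proximal objective.
0.5*||prox-x||^2 = 0.1741
lambda*||prox|| = 4.2029
Total = 4.3769


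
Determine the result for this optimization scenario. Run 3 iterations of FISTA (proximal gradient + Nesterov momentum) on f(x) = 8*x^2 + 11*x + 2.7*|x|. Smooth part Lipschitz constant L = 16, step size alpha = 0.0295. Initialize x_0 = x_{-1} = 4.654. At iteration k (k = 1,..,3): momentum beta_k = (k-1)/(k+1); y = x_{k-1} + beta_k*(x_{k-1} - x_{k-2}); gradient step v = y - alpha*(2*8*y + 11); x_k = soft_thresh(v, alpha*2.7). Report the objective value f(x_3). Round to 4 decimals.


FISTA on f(x) = 8*x^2 + 11*x + 2.7*|x|
L = 16, alpha = 0.0295
Iteration 1: beta = 0.0, y = 4.654 + 0.0*(4.654 - 4.654) = 4.654
  grad(y) = 85.464, v = y - alpha*grad = 2.1328
  prox(v) = soft_thresh(2.1328, 0.0797) = 2.0532
Iteration 2: beta = 0.3333, y = 2.0532 + 0.3333*(2.0532 - 4.654) = 1.1862
  grad(y) = 29.9795, v = y - alpha*grad = 0.3018
  prox(v) = soft_thresh(0.3018, 0.0797) = 0.2222
Iteration 3: beta = 0.5, y = 0.2222 + 0.5*(0.2222 - 2.0532) = -0.6933
  grad(y) = -0.0932, v = y - alpha*grad = -0.6906
  prox(v) = soft_thresh(-0.6906, 0.0797) = -0.6109
f(x_3) = 8*(-0.6109)^2 + 11*(-0.6109) + 2.7*|-0.6109| = -2.0848


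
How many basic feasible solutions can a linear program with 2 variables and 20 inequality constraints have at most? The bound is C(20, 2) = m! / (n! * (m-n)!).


Each vertex corresponds to some choice of n active constraints out of m, so the number of vertices is at most C(m, n) = m! / (n!(m-n)!).
m = 20, n = 2
Numerator: 20 * 19
Denominator: 2! = 2
C(20, 2) = 190


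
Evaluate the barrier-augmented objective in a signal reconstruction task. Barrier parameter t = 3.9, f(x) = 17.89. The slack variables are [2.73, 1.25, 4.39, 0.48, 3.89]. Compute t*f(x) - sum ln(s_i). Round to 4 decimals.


Step 1: Compute log-barrier.
ln values: [1.0043, 0.2231, 1.4793, -0.734, 1.3584]
phi = -(1.0043 + 0.2231 + 1.4793 - 0.734 + 1.3584) = -3.3312
Step 2: Compute augmented objective.
t*f(x) = 3.9*17.89 = 69.771
Total = 69.771 - 3.3312 = 66.4398


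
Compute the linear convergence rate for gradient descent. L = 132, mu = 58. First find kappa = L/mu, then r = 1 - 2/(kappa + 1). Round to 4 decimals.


Step 1: Compute the condition number.
kappa = L/mu = 132/58 = 2.2759
Step 2: Compute the convergence rate.
r = 1 - 2/(kappa + 1) = 1 - 2*mu/(L + mu) = (L - mu)/(L + mu) = 74/190 = 0.3895


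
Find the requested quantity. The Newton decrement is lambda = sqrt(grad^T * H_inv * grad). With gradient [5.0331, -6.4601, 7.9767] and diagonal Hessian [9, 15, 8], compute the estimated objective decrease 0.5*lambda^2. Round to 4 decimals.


Step 1: H is diagonal, so H^(-1) * g = [0.5592, -0.4307, 0.9971].
Step 2: g^T H^(-1) g = sum_i g_i^2 / H_ii
  = (5.0331)^2/9 + (-6.4601)^2/15 + (7.9767)^2/8
  = 2.8147 + 2.7822 + 7.9535 = 13.5503
Step 3: Objective decrease = 0.5 * g^T H^(-1) g = 6.7752


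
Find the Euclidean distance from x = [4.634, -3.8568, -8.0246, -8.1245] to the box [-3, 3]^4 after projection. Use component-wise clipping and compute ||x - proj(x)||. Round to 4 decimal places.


Project each component onto [-3, 3].
clip(4.634) = 3.0, clip(-3.8568) = -3.0, clip(-8.0246) = -3.0, clip(-8.1245) = -3.0
Projection = [3.0, -3.0, -3.0, -3.0]
Squared diffs: [2.67, 0.7341, 25.2466, 26.2605]
Distance = sqrt(54.9112) = 7.4102


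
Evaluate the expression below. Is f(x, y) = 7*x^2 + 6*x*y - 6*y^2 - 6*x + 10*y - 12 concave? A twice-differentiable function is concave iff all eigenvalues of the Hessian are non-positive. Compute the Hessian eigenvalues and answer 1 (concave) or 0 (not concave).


The Hessian of f(x,y) = 7*x^2 + 6*x*y - 6*y^2 - 6*x + 10*y - 12 is:
H = [[14, 6], [6, -12]]
Trace = 14 - 12 = 2
Determinant = 14*-12 - (6)^2 = -204
Discriminant = (2)^2 - 4*-204 = 820.0
Eigenvalues: lambda_1 = -13.3178, lambda_2 = 15.3178
The function is not concave.

0


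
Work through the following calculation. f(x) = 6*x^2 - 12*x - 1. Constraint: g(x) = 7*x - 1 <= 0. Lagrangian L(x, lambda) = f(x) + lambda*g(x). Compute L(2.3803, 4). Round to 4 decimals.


Step 1: Evaluate f(x).
f(2.3803) = 6*2.3803^2 - 12*2.3803 - 1 = 4.4314
Step 2: Evaluate g(x).
g(2.3803) = 7*2.3803 - 1 = 15.6621
Step 3: Compute Lagrangian.
L = 4.4314 + 4*15.6621 = 67.0798


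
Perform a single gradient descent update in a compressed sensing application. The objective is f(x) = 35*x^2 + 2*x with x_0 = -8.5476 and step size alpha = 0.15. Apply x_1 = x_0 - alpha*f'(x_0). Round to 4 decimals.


We compute the gradient at x_0 and apply the update.
f'(x) = 70*x + 2
f'(-8.5476) = 70*-8.5476 + 2 = -596.332
x_1 = -8.5476 - 0.15*-596.332 = 80.9022


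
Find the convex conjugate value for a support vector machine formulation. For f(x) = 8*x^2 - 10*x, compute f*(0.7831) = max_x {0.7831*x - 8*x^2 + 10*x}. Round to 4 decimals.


f*(y) = sup_x {y*x - a*x^2 - b*x} = sup_x {(y-b)*x - a*x^2}
FOC: (y - b) - 2a*x = 0 => x* = (y - b)/(2a)
x* = (0.7831 + 10)/(2*8) = 0.6739
f*(0.7831) = (y-b)^2/(4a) = (0.7831 + 10)^2/(4*8)
= 116.2752/32 = 3.6336


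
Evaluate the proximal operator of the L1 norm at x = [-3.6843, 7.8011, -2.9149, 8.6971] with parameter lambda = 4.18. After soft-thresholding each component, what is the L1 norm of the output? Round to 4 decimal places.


Soft-thresholding with lambda = 4.18:
prox(-3.6843) = sign(-3.6843)*max(|-3.6843| - 4.18, 0) = 0.0
prox(7.8011) = sign(7.8011)*max(|7.8011| - 4.18, 0) = 3.6211
prox(-2.9149) = sign(-2.9149)*max(|-2.9149| - 4.18, 0) = 0.0
prox(8.6971) = sign(8.6971)*max(|8.6971| - 4.18, 0) = 4.5171
prox(x) = [0.0, 3.6211, 0.0, 4.5171]
||prox(x)||_1 = 0.0 + 3.6211 + 0.0 + 4.5171 = 8.1382


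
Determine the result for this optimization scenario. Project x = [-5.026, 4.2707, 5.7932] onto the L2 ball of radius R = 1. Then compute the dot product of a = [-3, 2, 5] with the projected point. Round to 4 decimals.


Step 1: Compute ||x|| (intermediates to 6 decimals).
||x|| = sqrt((-5.026)^2 + 4.2707^2 + 5.7932^2) = 8.778424
Step 2: Project.
Since ||x|| > R, scale = R/||x|| = 1/8.778424 = 0.113916, proj(x) = scale * x
proj(x) = [-0.572542, 0.486501, 0.659938]
Step 3: Dot product.
a^T * proj(x) = -3*(-0.572542) + 2*0.486501 + 5*0.659938 = 5.9903
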